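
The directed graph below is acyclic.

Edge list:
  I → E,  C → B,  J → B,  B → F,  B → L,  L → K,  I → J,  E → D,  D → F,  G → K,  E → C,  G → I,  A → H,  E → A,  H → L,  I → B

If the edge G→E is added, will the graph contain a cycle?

Adding G→E creates a cycle iff E can already reach G.
Explore from E: no path reaches G. The graph stays acyclic.

No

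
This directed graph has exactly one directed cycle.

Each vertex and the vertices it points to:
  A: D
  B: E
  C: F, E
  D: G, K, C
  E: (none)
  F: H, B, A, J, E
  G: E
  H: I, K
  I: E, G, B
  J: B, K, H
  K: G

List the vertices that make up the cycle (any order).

DFS with gray/black marking from F:
F gray
  H gray
    I gray
      E gray
      E black
      G gray
        G→E: E black — skip
      G black
      B gray
        B→E: E black — skip
      B black
    I black
    K gray
      K→G: G black — skip
    K black
  H black
  F→B: B black — skip
  A gray
    D gray
      D→G: G black — skip
      D→K: K black — skip
      C gray
        C→F: F is gray → back edge
Back edge closes the cycle F → A → D → C → F; its vertices are {A, C, D, F}.

A, C, D, F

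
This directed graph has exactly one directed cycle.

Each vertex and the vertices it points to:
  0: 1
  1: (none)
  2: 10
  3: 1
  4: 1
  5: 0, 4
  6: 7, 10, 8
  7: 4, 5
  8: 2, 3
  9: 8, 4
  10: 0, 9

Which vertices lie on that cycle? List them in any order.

2, 8, 9, 10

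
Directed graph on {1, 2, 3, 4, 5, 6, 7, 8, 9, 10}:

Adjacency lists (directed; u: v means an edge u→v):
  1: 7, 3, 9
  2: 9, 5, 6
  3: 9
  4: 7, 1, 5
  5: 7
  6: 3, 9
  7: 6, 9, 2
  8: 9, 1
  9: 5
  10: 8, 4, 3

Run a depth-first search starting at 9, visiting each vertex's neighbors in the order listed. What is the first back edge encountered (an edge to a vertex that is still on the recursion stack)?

3->9

DFS from 9 (visiting each vertex's neighbors in the order listed); mark gray on enter, black on exit:
9 gray
  5 gray
    7 gray
      6 gray
        3 gray
          3→9: 9 is gray → back edge
First back edge: 3 → 9.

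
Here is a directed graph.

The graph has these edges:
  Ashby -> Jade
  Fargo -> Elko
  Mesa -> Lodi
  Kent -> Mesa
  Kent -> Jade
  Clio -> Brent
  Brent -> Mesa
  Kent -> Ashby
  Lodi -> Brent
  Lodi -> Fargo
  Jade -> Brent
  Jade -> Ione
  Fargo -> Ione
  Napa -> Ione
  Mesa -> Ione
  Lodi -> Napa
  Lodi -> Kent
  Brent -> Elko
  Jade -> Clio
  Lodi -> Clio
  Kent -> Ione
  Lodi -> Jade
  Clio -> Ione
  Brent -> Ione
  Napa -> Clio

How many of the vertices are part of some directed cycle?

8

A vertex is on a directed cycle iff it belongs to a strongly connected component of size ≥ 2 (or has a self-loop).
The vertices on cycles are {Clio, Jade, Kent, Lodi, Mesa, Napa, Ashby, Brent} — 8 in total.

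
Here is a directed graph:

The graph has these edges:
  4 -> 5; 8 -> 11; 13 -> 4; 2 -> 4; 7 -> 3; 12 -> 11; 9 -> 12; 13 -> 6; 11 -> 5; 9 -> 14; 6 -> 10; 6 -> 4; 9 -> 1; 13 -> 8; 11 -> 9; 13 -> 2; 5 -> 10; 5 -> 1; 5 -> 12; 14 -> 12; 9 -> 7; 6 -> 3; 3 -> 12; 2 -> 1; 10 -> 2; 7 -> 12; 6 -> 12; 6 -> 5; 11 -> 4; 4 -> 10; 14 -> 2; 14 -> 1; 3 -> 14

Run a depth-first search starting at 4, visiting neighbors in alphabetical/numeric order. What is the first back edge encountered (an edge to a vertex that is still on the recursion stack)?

2→4

DFS from 4 (visiting neighbors in alphabetical/numeric order); mark gray on enter, black on exit:
4 gray
  5 gray
    1 gray
    1 black
    10 gray
      2 gray
        2→1: 1 black — skip
        2→4: 4 is gray → back edge
First back edge: 2 → 4.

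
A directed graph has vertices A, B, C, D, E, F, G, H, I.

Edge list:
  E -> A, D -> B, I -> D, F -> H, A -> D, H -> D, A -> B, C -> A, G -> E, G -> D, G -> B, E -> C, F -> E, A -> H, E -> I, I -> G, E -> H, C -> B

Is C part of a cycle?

No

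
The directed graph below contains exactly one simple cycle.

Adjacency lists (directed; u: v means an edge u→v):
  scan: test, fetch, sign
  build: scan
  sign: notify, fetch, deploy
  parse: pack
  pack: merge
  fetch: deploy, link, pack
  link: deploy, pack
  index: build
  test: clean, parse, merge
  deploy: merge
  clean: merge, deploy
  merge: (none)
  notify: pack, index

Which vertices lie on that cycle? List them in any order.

scan, sign, build, index, notify

DFS with gray/black marking from build:
build gray
  scan gray
    test gray
      clean gray
        merge gray
        merge black
        deploy gray
          deploy→merge: merge black — skip
        deploy black
      clean black
      parse gray
        pack gray
          pack→merge: merge black — skip
        pack black
      parse black
      test→merge: merge black — skip
    test black
    fetch gray
      fetch→deploy: deploy black — skip
      link gray
        link→deploy: deploy black — skip
        link→pack: pack black — skip
      link black
      fetch→pack: pack black — skip
    fetch black
    sign gray
      notify gray
        notify→pack: pack black — skip
        index gray
          index→build: build is gray → back edge
Back edge closes the cycle build → scan → sign → notify → index → build; its vertices are {scan, sign, build, index, notify}.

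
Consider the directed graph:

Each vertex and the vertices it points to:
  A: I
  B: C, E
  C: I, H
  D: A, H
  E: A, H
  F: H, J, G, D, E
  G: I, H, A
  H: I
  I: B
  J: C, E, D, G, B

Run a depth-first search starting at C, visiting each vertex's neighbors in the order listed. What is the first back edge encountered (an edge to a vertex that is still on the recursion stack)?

DFS from C (visiting each vertex's neighbors in the order listed); mark gray on enter, black on exit:
C gray
  I gray
    B gray
      B→C: C is gray → back edge
First back edge: B → C.

B→C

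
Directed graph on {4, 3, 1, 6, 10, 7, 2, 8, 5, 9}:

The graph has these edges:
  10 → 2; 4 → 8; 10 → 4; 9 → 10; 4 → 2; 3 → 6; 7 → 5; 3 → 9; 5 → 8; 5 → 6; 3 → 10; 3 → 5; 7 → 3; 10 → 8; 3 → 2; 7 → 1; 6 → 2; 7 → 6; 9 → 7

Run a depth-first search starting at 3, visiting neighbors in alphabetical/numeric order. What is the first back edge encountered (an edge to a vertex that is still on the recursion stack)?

DFS from 3 (visiting neighbors in alphabetical/numeric order); mark gray on enter, black on exit:
3 gray
  2 gray
  2 black
  5 gray
    6 gray
      6→2: 2 black — skip
    6 black
    8 gray
    8 black
  5 black
  3→6: 6 black — skip
  9 gray
    7 gray
      1 gray
      1 black
      7→3: 3 is gray → back edge
First back edge: 7 → 3.

7->3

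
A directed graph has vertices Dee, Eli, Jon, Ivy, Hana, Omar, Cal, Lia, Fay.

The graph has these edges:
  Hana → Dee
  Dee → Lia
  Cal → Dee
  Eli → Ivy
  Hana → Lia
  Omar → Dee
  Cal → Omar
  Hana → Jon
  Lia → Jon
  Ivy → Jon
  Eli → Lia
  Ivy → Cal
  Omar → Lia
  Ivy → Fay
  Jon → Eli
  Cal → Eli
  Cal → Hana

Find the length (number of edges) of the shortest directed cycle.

3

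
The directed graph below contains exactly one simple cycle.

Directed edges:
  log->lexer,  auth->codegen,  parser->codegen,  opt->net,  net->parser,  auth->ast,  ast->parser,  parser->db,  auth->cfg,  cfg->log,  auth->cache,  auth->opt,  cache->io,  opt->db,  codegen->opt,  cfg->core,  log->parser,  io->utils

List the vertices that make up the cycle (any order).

net, opt, parser, codegen

DFS with gray/black marking from codegen:
codegen gray
  opt gray
    db gray
    db black
    net gray
      parser gray
        parser→codegen: codegen is gray → back edge
Back edge closes the cycle codegen → opt → net → parser → codegen; its vertices are {net, opt, parser, codegen}.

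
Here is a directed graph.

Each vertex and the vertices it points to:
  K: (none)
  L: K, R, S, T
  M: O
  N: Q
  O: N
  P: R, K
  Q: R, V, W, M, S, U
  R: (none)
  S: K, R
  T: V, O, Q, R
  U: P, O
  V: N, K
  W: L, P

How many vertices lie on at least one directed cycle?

A vertex is on a directed cycle iff it belongs to a strongly connected component of size ≥ 2 (or has a self-loop).
The vertices on cycles are {L, M, N, O, Q, T, U, V, W} — 9 in total.

9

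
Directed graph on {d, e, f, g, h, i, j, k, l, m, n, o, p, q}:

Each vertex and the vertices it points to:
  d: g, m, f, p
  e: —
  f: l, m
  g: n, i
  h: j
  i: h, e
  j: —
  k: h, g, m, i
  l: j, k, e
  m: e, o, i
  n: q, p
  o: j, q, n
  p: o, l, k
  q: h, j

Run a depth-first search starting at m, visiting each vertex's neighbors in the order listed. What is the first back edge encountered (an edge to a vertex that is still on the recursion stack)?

DFS from m (visiting each vertex's neighbors in the order listed); mark gray on enter, black on exit:
m gray
  e gray
  e black
  o gray
    j gray
    j black
    q gray
      h gray
        h→j: j black — skip
      h black
      q→j: j black — skip
    q black
    n gray
      n→q: q black — skip
      p gray
        p→o: o is gray → back edge
First back edge: p → o.

p→o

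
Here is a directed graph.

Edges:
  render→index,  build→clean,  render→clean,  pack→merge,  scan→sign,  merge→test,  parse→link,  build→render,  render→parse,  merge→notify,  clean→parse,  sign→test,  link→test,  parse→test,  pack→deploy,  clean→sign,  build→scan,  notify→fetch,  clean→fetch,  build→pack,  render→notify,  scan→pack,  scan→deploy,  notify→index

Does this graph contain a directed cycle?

No

DFS with white/gray/black marking, starting from render:
render gray
  index gray
  index black
  clean gray
    parse gray
      test gray
      test black
      link gray
        link→test: test black — skip
      link black
    parse black
    fetch gray
    fetch black
    sign gray
      sign→test: test black — skip
    sign black
  clean black
  render→parse: parse black — skip
  notify gray
    notify→fetch: fetch black — skip
    notify→index: index black — skip
  notify black
render black
build gray
  pack gray
    merge gray
      merge→notify: notify black — skip
      merge→test: test black — skip
    merge black
    deploy gray
    deploy black
  pack black
  build→clean: clean black — skip
  scan gray
    scan→deploy: deploy black — skip
    scan→sign: sign black — skip
    scan→pack: pack black — skip
  scan black
  build→render: render black — skip
build black
Every edge goes to a white or black vertex — no back edge, so the graph is acyclic.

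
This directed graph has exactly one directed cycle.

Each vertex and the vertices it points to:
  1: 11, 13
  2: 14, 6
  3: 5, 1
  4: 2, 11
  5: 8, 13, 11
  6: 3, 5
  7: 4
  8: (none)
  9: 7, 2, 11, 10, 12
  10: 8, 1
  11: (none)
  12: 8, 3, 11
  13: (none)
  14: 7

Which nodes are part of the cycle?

2, 4, 7, 14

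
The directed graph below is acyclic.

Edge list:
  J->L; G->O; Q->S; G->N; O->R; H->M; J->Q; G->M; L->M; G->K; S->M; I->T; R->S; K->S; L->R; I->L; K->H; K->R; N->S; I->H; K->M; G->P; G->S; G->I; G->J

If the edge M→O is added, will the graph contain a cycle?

Yes

Adding M→O creates a cycle iff O can already reach M.
Path from O: O → R → S → M.
So O → … → M → O is a cycle.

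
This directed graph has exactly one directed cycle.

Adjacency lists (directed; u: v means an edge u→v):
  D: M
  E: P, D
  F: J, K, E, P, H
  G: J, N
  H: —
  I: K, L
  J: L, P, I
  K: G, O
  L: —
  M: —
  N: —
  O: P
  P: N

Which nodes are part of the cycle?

DFS with gray/black marking from K:
K gray
  G gray
    J gray
      L gray
      L black
      P gray
        N gray
        N black
      P black
      I gray
        I→K: K is gray → back edge
Back edge closes the cycle K → G → J → I → K; its vertices are {G, I, J, K}.

G, I, J, K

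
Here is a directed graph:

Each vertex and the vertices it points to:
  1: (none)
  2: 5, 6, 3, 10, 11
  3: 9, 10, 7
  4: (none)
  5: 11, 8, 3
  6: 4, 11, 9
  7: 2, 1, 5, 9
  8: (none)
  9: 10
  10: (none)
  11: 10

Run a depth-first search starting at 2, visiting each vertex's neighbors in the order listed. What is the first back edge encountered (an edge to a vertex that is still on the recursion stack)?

DFS from 2 (visiting each vertex's neighbors in the order listed); mark gray on enter, black on exit:
2 gray
  5 gray
    11 gray
      10 gray
      10 black
    11 black
    8 gray
    8 black
    3 gray
      9 gray
        9→10: 10 black — skip
      9 black
      3→10: 10 black — skip
      7 gray
        7→2: 2 is gray → back edge
First back edge: 7 → 2.

7→2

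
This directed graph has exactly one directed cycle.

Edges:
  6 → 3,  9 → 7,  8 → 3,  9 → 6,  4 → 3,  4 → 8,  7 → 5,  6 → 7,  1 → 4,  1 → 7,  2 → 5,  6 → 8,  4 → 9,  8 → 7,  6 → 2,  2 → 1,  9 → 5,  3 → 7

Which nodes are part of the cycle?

1, 2, 4, 6, 9

DFS with gray/black marking from 1:
1 gray
  7 gray
    5 gray
    5 black
  7 black
  4 gray
    3 gray
      3→7: 7 black — skip
    3 black
    8 gray
      8→7: 7 black — skip
      8→3: 3 black — skip
    8 black
    9 gray
      9→7: 7 black — skip
      9→5: 5 black — skip
      6 gray
        2 gray
          2→5: 5 black — skip
          2→1: 1 is gray → back edge
Back edge closes the cycle 1 → 4 → 9 → 6 → 2 → 1; its vertices are {1, 2, 4, 6, 9}.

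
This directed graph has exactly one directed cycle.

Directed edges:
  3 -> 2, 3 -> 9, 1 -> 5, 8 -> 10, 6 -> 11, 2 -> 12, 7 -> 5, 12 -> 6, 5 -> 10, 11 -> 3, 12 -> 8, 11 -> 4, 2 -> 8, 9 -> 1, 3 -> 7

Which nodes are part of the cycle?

DFS with gray/black marking from 11:
11 gray
  4 gray
  4 black
  3 gray
    9 gray
      1 gray
        5 gray
          10 gray
          10 black
        5 black
      1 black
    9 black
    2 gray
      12 gray
        6 gray
          6→11: 11 is gray → back edge
Back edge closes the cycle 11 → 3 → 2 → 12 → 6 → 11; its vertices are {2, 3, 6, 11, 12}.

2, 3, 6, 11, 12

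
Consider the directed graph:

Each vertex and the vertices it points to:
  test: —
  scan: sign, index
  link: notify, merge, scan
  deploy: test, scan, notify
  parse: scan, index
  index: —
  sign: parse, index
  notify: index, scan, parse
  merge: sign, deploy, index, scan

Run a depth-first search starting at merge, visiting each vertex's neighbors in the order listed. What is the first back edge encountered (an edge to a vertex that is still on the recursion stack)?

scan->sign

DFS from merge (visiting each vertex's neighbors in the order listed); mark gray on enter, black on exit:
merge gray
  sign gray
    parse gray
      scan gray
        scan→sign: sign is gray → back edge
First back edge: scan → sign.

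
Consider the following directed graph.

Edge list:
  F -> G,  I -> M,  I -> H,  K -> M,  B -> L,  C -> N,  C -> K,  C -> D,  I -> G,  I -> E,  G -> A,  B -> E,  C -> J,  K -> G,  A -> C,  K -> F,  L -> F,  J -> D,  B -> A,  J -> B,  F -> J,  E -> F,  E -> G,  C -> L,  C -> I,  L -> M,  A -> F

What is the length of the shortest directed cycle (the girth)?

3

For each vertex v, BFS finds the shortest path from v back to v.
The shortest such closed walk is A → F → G → A, length 3.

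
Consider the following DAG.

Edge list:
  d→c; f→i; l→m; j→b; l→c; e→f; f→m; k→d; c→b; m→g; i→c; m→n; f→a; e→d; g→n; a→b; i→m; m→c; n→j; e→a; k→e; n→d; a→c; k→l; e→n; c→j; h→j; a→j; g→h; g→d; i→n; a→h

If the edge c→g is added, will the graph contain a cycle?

Yes

Adding c→g creates a cycle iff g can already reach c.
Path from g: g → d → c.
So g → … → c → g is a cycle.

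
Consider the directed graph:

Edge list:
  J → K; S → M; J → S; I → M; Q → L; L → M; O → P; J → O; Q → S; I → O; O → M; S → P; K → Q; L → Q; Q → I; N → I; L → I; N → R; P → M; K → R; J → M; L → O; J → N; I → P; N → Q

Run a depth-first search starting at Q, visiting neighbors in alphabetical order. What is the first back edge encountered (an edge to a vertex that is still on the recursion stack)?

DFS from Q (visiting neighbors in alphabetical order); mark gray on enter, black on exit:
Q gray
  I gray
    M gray
    M black
    O gray
      O→M: M black — skip
      P gray
        P→M: M black — skip
      P black
    O black
    I→P: P black — skip
  I black
  L gray
    L→I: I black — skip
    L→M: M black — skip
    L→O: O black — skip
    L→Q: Q is gray → back edge
First back edge: L → Q.

L->Q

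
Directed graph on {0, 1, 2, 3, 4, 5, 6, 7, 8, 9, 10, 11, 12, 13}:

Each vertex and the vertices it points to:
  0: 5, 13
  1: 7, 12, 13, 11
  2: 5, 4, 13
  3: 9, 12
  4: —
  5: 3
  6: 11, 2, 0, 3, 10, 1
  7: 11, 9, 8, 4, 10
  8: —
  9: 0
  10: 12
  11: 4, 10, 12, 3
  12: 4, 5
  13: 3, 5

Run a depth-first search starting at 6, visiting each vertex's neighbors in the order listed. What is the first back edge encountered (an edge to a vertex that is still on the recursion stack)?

0→5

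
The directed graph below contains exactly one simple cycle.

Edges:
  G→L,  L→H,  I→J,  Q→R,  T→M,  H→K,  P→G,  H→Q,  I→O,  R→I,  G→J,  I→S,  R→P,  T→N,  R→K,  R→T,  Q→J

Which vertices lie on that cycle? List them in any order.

G, H, L, P, Q, R

DFS with gray/black marking from R:
R gray
  K gray
  K black
  T gray
    N gray
    N black
    M gray
    M black
  T black
  I gray
    O gray
    O black
    S gray
    S black
    J gray
    J black
  I black
  P gray
    G gray
      L gray
        H gray
          Q gray
            Q→R: R is gray → back edge
Back edge closes the cycle R → P → G → L → H → Q → R; its vertices are {G, H, L, P, Q, R}.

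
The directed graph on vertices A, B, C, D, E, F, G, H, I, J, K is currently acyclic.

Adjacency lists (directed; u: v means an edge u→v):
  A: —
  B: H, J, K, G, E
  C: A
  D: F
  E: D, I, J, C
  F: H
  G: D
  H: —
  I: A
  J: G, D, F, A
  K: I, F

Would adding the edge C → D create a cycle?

Adding C→D creates a cycle iff D can already reach C.
Explore from D: no path reaches C. The graph stays acyclic.

No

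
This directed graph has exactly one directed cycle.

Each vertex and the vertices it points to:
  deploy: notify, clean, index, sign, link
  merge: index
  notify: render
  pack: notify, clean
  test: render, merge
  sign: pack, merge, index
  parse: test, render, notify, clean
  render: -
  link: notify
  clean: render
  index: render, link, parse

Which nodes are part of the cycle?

test, index, merge, parse

DFS with gray/black marking from merge:
merge gray
  index gray
    render gray
    render black
    link gray
      notify gray
        notify→render: render black — skip
      notify black
    link black
    parse gray
      test gray
        test→render: render black — skip
        test→merge: merge is gray → back edge
Back edge closes the cycle merge → index → parse → test → merge; its vertices are {test, index, merge, parse}.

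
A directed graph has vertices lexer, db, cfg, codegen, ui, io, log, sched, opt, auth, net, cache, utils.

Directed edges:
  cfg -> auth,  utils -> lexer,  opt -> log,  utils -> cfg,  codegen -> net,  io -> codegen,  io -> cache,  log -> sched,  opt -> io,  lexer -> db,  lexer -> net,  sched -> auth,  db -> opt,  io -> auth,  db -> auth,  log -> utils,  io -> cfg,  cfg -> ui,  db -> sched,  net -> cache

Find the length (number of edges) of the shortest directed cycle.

5

For each vertex v, BFS finds the shortest path from v back to v.
The shortest such closed walk is opt → log → utils → lexer → db → opt, length 5.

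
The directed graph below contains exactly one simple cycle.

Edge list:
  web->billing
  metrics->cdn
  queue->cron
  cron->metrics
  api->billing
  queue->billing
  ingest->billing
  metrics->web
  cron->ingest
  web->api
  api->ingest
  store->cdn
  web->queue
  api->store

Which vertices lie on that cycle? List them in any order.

web, cron, queue, metrics

DFS with gray/black marking from metrics:
metrics gray
  cdn gray
  cdn black
  web gray
    billing gray
    billing black
    api gray
      api→billing: billing black — skip
      store gray
        store→cdn: cdn black — skip
      store black
      ingest gray
        ingest→billing: billing black — skip
      ingest black
    api black
    queue gray
      queue→billing: billing black — skip
      cron gray
        cron→ingest: ingest black — skip
        cron→metrics: metrics is gray → back edge
Back edge closes the cycle metrics → web → queue → cron → metrics; its vertices are {web, cron, queue, metrics}.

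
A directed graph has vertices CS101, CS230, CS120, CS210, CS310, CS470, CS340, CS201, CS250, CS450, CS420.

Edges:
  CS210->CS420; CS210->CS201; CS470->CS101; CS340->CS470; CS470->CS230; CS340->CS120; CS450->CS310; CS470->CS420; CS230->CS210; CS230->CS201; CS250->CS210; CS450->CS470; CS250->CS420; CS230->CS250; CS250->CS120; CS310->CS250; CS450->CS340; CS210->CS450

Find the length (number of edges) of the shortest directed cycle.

For each vertex v, BFS finds the shortest path from v back to v.
The shortest such closed walk is CS450 → CS470 → CS230 → CS210 → CS450, length 4.

4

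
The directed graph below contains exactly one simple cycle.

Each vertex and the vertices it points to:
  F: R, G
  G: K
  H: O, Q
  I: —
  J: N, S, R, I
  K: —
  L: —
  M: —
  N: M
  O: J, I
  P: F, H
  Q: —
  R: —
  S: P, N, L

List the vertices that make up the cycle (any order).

DFS with gray/black marking from P:
P gray
  F gray
    R gray
    R black
    G gray
      K gray
      K black
    G black
  F black
  H gray
    O gray
      J gray
        N gray
          M gray
          M black
        N black
        S gray
          S→P: P is gray → back edge
Back edge closes the cycle P → H → O → J → S → P; its vertices are {H, J, O, P, S}.

H, J, O, P, S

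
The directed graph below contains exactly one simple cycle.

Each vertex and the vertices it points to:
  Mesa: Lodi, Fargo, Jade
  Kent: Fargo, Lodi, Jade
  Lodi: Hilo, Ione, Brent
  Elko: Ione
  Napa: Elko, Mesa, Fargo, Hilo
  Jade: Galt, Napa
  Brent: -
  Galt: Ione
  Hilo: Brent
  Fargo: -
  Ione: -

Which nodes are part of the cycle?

DFS with gray/black marking from Jade:
Jade gray
  Galt gray
    Ione gray
    Ione black
  Galt black
  Napa gray
    Elko gray
      Elko→Ione: Ione black — skip
    Elko black
    Mesa gray
      Lodi gray
        Hilo gray
          Brent gray
          Brent black
        Hilo black
        Lodi→Ione: Ione black — skip
        Lodi→Brent: Brent black — skip
      Lodi black
      Fargo gray
      Fargo black
      Mesa→Jade: Jade is gray → back edge
Back edge closes the cycle Jade → Napa → Mesa → Jade; its vertices are {Jade, Mesa, Napa}.

Jade, Mesa, Napa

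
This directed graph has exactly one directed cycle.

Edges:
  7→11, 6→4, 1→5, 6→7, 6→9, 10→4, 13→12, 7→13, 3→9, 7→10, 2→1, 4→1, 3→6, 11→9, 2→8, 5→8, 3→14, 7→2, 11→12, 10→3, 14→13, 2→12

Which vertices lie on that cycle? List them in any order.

3, 6, 7, 10

DFS with gray/black marking from 3:
3 gray
  9 gray
  9 black
  14 gray
    13 gray
      12 gray
      12 black
    13 black
  14 black
  6 gray
    6→9: 9 black — skip
    7 gray
      11 gray
        11→9: 9 black — skip
        11→12: 12 black — skip
      11 black
      10 gray
        4 gray
          1 gray
            5 gray
              8 gray
              8 black
            5 black
          1 black
        4 black
        10→3: 3 is gray → back edge
Back edge closes the cycle 3 → 6 → 7 → 10 → 3; its vertices are {3, 6, 7, 10}.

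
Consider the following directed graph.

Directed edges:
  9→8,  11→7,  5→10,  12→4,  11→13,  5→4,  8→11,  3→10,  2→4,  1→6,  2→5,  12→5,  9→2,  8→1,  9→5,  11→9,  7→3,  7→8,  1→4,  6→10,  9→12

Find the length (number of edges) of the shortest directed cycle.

3

For each vertex v, BFS finds the shortest path from v back to v.
The shortest such closed walk is 11 → 9 → 8 → 11, length 3.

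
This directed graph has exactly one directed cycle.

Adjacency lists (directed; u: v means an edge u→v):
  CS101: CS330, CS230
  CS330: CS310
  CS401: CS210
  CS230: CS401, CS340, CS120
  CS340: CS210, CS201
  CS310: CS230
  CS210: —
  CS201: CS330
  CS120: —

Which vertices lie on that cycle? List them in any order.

CS201, CS230, CS310, CS330, CS340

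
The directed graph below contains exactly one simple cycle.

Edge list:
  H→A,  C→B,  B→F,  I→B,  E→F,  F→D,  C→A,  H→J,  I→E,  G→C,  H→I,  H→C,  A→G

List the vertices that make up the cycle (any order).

DFS with gray/black marking from A:
A gray
  G gray
    C gray
      B gray
        F gray
          D gray
          D black
        F black
      B black
      C→A: A is gray → back edge
Back edge closes the cycle A → G → C → A; its vertices are {A, C, G}.

A, C, G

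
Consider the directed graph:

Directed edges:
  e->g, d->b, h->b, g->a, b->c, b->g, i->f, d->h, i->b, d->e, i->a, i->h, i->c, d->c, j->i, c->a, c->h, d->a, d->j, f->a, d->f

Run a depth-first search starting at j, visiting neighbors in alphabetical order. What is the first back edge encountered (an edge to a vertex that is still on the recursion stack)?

DFS from j (visiting neighbors in alphabetical order); mark gray on enter, black on exit:
j gray
  i gray
    a gray
    a black
    b gray
      c gray
        c→a: a black — skip
        h gray
          h→b: b is gray → back edge
First back edge: h → b.

h→b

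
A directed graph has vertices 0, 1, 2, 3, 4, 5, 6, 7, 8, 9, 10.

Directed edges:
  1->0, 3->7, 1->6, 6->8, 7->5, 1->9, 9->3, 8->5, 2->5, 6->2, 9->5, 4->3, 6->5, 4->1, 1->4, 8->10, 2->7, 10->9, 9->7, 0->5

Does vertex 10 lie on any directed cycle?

10 lies on a cycle iff there is a path from 10 back to itself.
Exploring from 10, it never reaches itself; equivalently, its strongly connected component is a singleton.

No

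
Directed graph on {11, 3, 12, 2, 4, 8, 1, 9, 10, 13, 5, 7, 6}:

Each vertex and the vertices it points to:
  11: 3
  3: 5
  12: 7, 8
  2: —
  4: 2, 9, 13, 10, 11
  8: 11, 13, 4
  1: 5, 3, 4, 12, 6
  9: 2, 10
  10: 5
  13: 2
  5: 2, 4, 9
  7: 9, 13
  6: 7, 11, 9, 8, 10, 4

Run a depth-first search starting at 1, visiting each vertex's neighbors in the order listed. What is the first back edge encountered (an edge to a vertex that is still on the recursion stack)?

10→5

DFS from 1 (visiting each vertex's neighbors in the order listed); mark gray on enter, black on exit:
1 gray
  5 gray
    2 gray
    2 black
    4 gray
      4→2: 2 black — skip
      9 gray
        9→2: 2 black — skip
        10 gray
          10→5: 5 is gray → back edge
First back edge: 10 → 5.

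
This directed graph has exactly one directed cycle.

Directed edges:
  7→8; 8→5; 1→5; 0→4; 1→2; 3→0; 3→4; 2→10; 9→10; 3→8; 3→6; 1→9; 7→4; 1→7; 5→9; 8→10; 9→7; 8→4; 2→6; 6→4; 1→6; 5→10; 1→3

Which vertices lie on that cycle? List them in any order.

DFS with gray/black marking from 5:
5 gray
  10 gray
  10 black
  9 gray
    9→10: 10 black — skip
    7 gray
      8 gray
        8→10: 10 black — skip
        4 gray
        4 black
        8→5: 5 is gray → back edge
Back edge closes the cycle 5 → 9 → 7 → 8 → 5; its vertices are {5, 7, 8, 9}.

5, 7, 8, 9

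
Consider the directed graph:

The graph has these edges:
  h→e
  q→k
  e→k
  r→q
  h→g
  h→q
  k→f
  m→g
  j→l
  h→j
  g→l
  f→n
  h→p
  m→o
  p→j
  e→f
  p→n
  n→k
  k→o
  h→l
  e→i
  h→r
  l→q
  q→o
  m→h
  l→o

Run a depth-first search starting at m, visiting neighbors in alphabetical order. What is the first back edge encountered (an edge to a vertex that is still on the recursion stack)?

n→k

DFS from m (visiting neighbors in alphabetical order); mark gray on enter, black on exit:
m gray
  g gray
    l gray
      o gray
      o black
      q gray
        k gray
          f gray
            n gray
              n→k: k is gray → back edge
First back edge: n → k.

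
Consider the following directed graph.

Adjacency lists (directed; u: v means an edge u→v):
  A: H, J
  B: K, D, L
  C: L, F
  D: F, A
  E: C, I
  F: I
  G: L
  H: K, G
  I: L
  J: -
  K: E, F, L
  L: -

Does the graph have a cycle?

DFS with white/gray/black marking, starting from K:
K gray
  E gray
    C gray
      L gray
      L black
      F gray
        I gray
          I→L: L black — skip
        I black
      F black
    C black
    E→I: I black — skip
  E black
  K→F: F black — skip
  K→L: L black — skip
K black
A gray
  H gray
    H→K: K black — skip
    G gray
      G→L: L black — skip
    G black
  H black
  J gray
  J black
A black
B gray
  B→K: K black — skip
  D gray
    D→F: F black — skip
    D→A: A black — skip
  D black
  B→L: L black — skip
B black
Every edge goes to a white or black vertex — no back edge, so the graph is acyclic.

No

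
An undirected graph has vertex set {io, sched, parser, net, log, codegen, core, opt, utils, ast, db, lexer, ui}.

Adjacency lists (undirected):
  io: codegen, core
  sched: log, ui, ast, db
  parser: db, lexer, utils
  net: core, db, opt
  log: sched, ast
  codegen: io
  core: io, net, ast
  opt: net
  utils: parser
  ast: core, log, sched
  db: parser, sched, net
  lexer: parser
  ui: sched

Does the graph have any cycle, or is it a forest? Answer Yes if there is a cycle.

Yes

DFS, tracking each vertex's parent; an edge to a visited non-parent vertex closes a cycle.
Start from db:
visit db (parent –)
  visit parser (parent db)
    parser–db: parent, skip
    visit lexer (parent parser)
      lexer–parser: parent, skip
    visit utils (parent parser)
      utils–parser: parent, skip
  visit sched (parent db)
    visit log (parent sched)
      log–sched: parent, skip
      visit ast (parent log)
        visit core (parent ast)
          visit io (parent core)
            visit codegen (parent io)
              codegen–io: parent, skip
            io–core: parent, skip
          visit net (parent core)
            net–core: parent, skip
            net–db: db visited and ≠ parent → cycle
Cycle: db – sched – log – ast – core – net – db.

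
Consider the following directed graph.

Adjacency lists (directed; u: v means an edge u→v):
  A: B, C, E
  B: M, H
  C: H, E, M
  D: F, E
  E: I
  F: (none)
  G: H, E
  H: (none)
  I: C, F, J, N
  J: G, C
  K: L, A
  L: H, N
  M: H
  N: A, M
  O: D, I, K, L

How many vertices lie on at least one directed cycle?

A vertex is on a directed cycle iff it belongs to a strongly connected component of size ≥ 2 (or has a self-loop).
The vertices on cycles are {A, C, E, G, I, J, N} — 7 in total.

7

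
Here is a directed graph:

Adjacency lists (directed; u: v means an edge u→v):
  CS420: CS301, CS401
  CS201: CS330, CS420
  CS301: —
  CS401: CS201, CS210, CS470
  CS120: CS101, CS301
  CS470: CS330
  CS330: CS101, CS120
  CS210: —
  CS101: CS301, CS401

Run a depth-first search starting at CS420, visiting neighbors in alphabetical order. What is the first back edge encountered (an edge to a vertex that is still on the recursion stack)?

CS101→CS401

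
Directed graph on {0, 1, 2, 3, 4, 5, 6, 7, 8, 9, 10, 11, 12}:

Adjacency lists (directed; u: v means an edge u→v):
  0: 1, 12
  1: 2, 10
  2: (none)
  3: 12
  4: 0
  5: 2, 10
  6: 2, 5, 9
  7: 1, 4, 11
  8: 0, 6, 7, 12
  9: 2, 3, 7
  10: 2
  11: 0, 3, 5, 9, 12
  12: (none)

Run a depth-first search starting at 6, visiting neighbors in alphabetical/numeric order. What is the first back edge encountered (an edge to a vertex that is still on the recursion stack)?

DFS from 6 (visiting neighbors in alphabetical/numeric order); mark gray on enter, black on exit:
6 gray
  2 gray
  2 black
  5 gray
    5→2: 2 black — skip
    10 gray
      10→2: 2 black — skip
    10 black
  5 black
  9 gray
    9→2: 2 black — skip
    3 gray
      12 gray
      12 black
    3 black
    7 gray
      1 gray
        1→2: 2 black — skip
        1→10: 10 black — skip
      1 black
      4 gray
        0 gray
          0→1: 1 black — skip
          0→12: 12 black — skip
        0 black
      4 black
      11 gray
        11→0: 0 black — skip
        11→3: 3 black — skip
        11→5: 5 black — skip
        11→9: 9 is gray → back edge
First back edge: 11 → 9.

11→9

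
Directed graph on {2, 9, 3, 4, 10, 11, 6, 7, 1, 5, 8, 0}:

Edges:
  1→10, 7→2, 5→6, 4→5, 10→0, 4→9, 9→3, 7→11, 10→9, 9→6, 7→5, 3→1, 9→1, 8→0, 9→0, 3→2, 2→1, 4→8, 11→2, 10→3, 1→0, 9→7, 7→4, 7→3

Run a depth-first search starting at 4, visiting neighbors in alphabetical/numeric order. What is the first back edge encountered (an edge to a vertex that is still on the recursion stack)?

3->1

DFS from 4 (visiting neighbors in alphabetical/numeric order); mark gray on enter, black on exit:
4 gray
  5 gray
    6 gray
    6 black
  5 black
  8 gray
    0 gray
    0 black
  8 black
  9 gray
    9→0: 0 black — skip
    1 gray
      1→0: 0 black — skip
      10 gray
        10→0: 0 black — skip
        3 gray
          3→1: 1 is gray → back edge
First back edge: 3 → 1.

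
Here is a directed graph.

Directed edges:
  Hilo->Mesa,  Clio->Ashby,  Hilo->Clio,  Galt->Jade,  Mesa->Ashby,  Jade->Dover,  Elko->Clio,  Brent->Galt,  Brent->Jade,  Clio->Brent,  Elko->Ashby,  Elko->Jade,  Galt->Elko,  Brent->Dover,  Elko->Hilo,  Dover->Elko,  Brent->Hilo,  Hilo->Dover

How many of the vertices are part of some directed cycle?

7

A vertex is on a directed cycle iff it belongs to a strongly connected component of size ≥ 2 (or has a self-loop).
The vertices on cycles are {Clio, Elko, Galt, Hilo, Jade, Brent, Dover} — 7 in total.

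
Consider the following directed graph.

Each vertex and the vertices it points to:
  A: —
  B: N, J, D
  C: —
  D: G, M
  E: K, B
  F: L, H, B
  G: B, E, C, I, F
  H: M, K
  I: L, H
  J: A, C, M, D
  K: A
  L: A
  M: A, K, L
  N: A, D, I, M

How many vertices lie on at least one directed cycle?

A vertex is on a directed cycle iff it belongs to a strongly connected component of size ≥ 2 (or has a self-loop).
The vertices on cycles are {B, D, E, F, G, J, N} — 7 in total.

7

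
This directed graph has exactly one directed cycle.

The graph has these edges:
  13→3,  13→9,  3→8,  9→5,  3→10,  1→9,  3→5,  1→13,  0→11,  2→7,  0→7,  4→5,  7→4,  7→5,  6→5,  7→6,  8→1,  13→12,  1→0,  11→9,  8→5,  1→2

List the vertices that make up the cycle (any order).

DFS with gray/black marking from 1:
1 gray
  2 gray
    7 gray
      6 gray
        5 gray
        5 black
      6 black
      7→5: 5 black — skip
      4 gray
        4→5: 5 black — skip
      4 black
    7 black
  2 black
  13 gray
    9 gray
      9→5: 5 black — skip
    9 black
    12 gray
    12 black
    3 gray
      8 gray
        8→5: 5 black — skip
        8→1: 1 is gray → back edge
Back edge closes the cycle 1 → 13 → 3 → 8 → 1; its vertices are {1, 3, 8, 13}.

1, 3, 8, 13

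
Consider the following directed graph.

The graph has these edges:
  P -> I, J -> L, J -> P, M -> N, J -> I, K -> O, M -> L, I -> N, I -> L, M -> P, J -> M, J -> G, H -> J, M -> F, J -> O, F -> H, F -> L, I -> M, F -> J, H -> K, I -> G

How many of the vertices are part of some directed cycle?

A vertex is on a directed cycle iff it belongs to a strongly connected component of size ≥ 2 (or has a self-loop).
The vertices on cycles are {F, H, I, J, M, P} — 6 in total.

6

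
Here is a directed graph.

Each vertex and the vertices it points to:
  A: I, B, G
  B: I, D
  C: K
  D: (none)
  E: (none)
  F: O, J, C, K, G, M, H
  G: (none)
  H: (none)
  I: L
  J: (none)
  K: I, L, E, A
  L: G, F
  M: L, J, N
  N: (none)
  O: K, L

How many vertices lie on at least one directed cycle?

A vertex is on a directed cycle iff it belongs to a strongly connected component of size ≥ 2 (or has a self-loop).
The vertices on cycles are {A, B, C, F, I, K, L, M, O} — 9 in total.

9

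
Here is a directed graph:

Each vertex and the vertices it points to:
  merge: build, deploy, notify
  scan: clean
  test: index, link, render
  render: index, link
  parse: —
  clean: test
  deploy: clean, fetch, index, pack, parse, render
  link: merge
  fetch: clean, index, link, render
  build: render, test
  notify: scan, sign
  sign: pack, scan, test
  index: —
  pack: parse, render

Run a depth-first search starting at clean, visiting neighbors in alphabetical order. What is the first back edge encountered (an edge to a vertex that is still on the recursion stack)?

DFS from clean (visiting neighbors in alphabetical order); mark gray on enter, black on exit:
clean gray
  test gray
    index gray
    index black
    link gray
      merge gray
        build gray
          render gray
            render→index: index black — skip
            render→link: link is gray → back edge
First back edge: render → link.

render→link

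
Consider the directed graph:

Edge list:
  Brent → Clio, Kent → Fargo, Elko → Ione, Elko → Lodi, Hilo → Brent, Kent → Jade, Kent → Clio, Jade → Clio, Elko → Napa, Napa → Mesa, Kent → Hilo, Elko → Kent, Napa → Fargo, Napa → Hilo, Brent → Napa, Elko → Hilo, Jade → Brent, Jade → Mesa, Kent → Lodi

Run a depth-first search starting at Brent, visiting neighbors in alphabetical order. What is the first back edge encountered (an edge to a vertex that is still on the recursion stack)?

Hilo→Brent

DFS from Brent (visiting neighbors in alphabetical order); mark gray on enter, black on exit:
Brent gray
  Clio gray
  Clio black
  Napa gray
    Fargo gray
    Fargo black
    Hilo gray
      Hilo→Brent: Brent is gray → back edge
First back edge: Hilo → Brent.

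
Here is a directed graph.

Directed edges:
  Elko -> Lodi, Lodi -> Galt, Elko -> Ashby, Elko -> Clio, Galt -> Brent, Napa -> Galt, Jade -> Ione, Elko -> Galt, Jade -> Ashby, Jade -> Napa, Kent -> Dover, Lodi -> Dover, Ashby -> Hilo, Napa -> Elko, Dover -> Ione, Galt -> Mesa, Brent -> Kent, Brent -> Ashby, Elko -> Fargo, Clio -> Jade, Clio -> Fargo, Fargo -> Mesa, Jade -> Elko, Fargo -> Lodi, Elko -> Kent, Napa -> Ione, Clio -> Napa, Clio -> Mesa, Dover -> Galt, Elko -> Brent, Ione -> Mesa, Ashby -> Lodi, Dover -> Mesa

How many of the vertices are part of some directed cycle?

A vertex is on a directed cycle iff it belongs to a strongly connected component of size ≥ 2 (or has a self-loop).
The vertices on cycles are {Clio, Elko, Galt, Jade, Kent, Lodi, Napa, Ashby, Brent, Dover} — 10 in total.

10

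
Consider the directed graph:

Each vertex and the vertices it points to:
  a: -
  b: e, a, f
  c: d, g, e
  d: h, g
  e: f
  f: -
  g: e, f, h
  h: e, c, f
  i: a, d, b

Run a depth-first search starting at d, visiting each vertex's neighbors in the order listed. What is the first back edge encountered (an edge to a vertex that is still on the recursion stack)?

c->d

DFS from d (visiting each vertex's neighbors in the order listed); mark gray on enter, black on exit:
d gray
  h gray
    e gray
      f gray
      f black
    e black
    c gray
      c→d: d is gray → back edge
First back edge: c → d.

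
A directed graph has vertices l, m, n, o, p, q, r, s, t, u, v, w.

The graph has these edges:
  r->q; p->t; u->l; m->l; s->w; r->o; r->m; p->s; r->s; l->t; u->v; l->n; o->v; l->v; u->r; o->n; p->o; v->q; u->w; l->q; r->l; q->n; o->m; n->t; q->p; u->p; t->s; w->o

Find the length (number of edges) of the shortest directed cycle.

4

For each vertex v, BFS finds the shortest path from v back to v.
The shortest such closed walk is p → o → v → q → p, length 4.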